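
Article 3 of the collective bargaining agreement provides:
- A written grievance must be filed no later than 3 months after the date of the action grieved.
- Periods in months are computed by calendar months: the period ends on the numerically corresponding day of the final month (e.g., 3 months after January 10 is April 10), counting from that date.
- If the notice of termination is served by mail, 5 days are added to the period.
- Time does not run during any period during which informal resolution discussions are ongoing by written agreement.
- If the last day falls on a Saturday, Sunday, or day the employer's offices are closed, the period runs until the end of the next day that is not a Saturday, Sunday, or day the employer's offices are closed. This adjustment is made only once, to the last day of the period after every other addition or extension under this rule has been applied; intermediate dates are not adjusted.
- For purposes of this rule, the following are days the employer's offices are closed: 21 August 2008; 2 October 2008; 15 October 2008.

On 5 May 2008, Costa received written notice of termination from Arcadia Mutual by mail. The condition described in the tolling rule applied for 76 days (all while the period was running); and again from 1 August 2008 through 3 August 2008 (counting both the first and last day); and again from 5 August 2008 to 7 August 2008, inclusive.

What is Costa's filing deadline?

October 31, 2008

3 months after 5 May 2008 is August 5, 2008.
Service was by mail, adding 5 days: August 5, 2008 + 5 days = August 10, 2008.
Tolling adds 76 days: August 10, 2008 + 76 days = October 25, 2008.
From August 1, 2008 through August 3, 2008 inclusive is 3 days; tolling adds 3 days: October 25, 2008 + 3 days = October 28, 2008.
From August 5, 2008 through August 7, 2008 inclusive is 3 days; tolling adds 3 days: October 28, 2008 + 3 days = October 31, 2008.
October 31, 2008 is a Friday and not a day the employer's offices are closed, so no extension applies.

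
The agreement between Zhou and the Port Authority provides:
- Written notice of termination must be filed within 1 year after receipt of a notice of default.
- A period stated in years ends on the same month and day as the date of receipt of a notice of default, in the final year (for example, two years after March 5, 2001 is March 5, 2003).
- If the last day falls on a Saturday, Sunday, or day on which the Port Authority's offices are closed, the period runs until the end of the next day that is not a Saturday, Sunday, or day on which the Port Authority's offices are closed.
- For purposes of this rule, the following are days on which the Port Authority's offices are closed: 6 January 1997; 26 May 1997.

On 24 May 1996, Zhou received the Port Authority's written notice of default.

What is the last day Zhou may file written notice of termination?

1 year after 24 May 1996 is May 24, 1997.
May 24, 1997 is Saturday; May 25, 1997 is Sunday; May 26, 1997 is a listed holiday. The next qualifying day is May 27, 1997.

May 27, 1997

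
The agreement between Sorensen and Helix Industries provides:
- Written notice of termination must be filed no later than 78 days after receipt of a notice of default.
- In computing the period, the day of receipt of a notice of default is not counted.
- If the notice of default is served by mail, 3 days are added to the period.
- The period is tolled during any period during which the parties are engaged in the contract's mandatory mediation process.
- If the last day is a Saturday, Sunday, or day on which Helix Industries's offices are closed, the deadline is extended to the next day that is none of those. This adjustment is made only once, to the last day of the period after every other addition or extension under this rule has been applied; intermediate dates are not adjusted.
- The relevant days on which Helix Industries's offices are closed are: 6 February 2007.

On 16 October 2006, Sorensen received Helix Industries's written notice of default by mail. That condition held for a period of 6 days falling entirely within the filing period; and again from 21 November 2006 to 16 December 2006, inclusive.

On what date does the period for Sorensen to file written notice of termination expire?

February 7, 2007

78 days after 16 October 2006 is January 2, 2007.
Service was by mail, adding 3 days: January 2, 2007 + 3 days = January 5, 2007.
Tolling adds 6 days: January 5, 2007 + 6 days = January 11, 2007.
From November 21, 2006 through December 16, 2006 inclusive is 26 days; tolling adds 26 days: January 11, 2007 + 26 days = February 6, 2007.
February 6, 2007 is a listed holiday. The next qualifying day is February 7, 2007.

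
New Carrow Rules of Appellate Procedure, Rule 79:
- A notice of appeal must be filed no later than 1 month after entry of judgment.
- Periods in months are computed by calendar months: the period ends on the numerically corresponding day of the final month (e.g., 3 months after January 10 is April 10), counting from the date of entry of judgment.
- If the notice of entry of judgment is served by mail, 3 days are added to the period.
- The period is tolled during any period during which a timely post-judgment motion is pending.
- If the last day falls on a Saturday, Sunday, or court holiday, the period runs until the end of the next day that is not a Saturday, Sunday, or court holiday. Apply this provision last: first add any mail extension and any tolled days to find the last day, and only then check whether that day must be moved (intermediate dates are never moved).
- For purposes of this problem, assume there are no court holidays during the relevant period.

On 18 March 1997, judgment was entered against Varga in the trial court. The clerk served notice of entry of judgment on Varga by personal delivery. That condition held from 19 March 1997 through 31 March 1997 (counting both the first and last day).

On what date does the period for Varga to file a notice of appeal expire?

1 month after 18 March 1997 is April 18, 1997.
Service was not by mail, so no mail extension applies.
From March 19, 1997 through March 31, 1997 inclusive is 13 days; tolling adds 13 days: April 18, 1997 + 13 days = May 1, 1997.
May 1, 1997 is a Thursday and not a court holiday, so no extension applies.

May 1, 1997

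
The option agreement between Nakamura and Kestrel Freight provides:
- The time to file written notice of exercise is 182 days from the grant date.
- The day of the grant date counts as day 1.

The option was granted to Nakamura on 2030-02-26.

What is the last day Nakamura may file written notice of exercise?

Counting 2030-02-26 as day 1, day 182 is August 26, 2030.

August 26, 2030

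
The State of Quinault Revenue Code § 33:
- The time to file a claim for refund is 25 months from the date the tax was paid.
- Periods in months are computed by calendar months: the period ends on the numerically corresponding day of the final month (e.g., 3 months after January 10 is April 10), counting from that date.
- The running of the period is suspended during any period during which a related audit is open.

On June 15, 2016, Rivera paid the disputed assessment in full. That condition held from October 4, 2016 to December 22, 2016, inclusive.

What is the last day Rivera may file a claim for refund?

25 months after June 15, 2016 is July 15, 2018.
From October 4, 2016 through December 22, 2016 inclusive is 80 days; tolling adds 80 days: July 15, 2018 + 80 days = October 3, 2018.

October 3, 2018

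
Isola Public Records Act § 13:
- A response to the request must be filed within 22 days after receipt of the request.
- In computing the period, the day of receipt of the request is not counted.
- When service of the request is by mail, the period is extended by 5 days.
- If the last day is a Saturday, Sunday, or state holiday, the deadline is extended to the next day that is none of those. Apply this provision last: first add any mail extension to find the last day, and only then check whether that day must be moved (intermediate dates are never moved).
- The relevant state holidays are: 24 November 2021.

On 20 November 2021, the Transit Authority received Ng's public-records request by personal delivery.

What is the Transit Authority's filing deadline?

22 days after 20 November 2021 is December 12, 2021.
Service was not by mail, so no mail extension applies.
December 12, 2021 is Sunday. The next qualifying day is December 13, 2021.

December 13, 2021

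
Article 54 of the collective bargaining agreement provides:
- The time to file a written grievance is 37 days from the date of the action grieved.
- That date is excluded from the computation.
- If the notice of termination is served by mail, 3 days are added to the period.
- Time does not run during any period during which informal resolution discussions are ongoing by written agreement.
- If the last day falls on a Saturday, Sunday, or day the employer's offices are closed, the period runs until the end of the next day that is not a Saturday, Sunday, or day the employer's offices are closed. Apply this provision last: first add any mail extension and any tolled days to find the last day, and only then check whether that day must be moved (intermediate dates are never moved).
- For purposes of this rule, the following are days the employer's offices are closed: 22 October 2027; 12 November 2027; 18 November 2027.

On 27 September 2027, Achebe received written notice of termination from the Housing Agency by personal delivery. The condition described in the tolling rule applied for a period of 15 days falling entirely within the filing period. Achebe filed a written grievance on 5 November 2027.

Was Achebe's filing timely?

37 days after 27 September 2027 is November 3, 2027.
Service was not by mail, so no mail extension applies.
Tolling adds 15 days: November 3, 2027 + 15 days = November 18, 2027.
November 18, 2027 is a listed holiday. The next qualifying day is November 19, 2027.
The deadline is November 19, 2027; the filing on November 5, 2027 is on or before that date.

Yes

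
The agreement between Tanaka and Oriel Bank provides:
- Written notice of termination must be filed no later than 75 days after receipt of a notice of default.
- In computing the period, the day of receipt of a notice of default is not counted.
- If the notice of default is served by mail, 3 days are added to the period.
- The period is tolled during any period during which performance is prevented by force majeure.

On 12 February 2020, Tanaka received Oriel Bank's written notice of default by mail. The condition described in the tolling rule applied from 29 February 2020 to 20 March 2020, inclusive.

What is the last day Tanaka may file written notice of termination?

May 21, 2020

75 days after 12 February 2020 is April 27, 2020.
Service was by mail, adding 3 days: April 27, 2020 + 3 days = April 30, 2020.
From February 29, 2020 through March 20, 2020 inclusive is 21 days; tolling adds 21 days: April 30, 2020 + 21 days = May 21, 2020.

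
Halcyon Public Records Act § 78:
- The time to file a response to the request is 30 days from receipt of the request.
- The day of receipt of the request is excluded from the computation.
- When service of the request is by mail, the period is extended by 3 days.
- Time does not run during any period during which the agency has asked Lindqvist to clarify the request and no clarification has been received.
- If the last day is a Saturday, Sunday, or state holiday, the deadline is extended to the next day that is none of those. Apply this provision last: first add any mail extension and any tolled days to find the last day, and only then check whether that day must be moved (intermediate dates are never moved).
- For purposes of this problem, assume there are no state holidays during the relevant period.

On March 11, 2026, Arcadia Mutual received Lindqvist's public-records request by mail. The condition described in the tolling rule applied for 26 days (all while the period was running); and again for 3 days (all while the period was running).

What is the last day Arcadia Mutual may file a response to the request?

30 days after March 11, 2026 is April 10, 2026.
Service was by mail, adding 3 days: April 10, 2026 + 3 days = April 13, 2026.
Tolling adds 26 days: April 13, 2026 + 26 days = May 9, 2026.
Tolling adds 3 days: May 9, 2026 + 3 days = May 12, 2026.
May 12, 2026 is a Tuesday and not a state holiday, so no extension applies.

May 12, 2026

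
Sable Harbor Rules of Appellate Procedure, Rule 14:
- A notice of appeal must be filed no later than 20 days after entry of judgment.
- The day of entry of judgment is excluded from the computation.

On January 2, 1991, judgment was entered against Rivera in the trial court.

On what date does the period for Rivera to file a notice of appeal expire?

20 days after January 2, 1991 is January 22, 1991.

January 22, 1991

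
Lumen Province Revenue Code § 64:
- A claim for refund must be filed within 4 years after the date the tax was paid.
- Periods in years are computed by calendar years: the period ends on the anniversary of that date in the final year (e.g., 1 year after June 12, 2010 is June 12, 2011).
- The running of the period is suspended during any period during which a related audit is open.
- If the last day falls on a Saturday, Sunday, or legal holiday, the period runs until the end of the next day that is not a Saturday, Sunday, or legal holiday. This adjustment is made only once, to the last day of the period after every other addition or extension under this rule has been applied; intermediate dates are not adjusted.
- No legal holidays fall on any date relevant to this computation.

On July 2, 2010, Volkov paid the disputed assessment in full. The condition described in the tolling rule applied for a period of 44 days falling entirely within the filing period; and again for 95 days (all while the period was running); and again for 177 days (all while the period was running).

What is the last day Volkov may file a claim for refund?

May 14, 2015

4 years after July 2, 2010 is July 2, 2014.
Tolling adds 44 days: July 2, 2014 + 44 days = August 15, 2014.
Tolling adds 95 days: August 15, 2014 + 95 days = November 18, 2014.
Tolling adds 177 days: November 18, 2014 + 177 days = May 14, 2015.
May 14, 2015 is a Thursday and not a legal holiday, so no extension applies.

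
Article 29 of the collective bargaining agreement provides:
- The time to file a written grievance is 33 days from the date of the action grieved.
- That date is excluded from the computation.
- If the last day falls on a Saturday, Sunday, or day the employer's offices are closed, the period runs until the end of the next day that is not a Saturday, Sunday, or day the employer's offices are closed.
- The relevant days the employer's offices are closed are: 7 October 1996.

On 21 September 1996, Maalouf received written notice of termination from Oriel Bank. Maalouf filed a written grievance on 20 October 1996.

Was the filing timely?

33 days after 21 September 1996 is October 24, 1996.
October 24, 1996 is a Thursday and not a day the employer's offices are closed, so no extension applies.
The deadline is October 24, 1996; the filing on October 20, 1996 is on or before that date.

Yes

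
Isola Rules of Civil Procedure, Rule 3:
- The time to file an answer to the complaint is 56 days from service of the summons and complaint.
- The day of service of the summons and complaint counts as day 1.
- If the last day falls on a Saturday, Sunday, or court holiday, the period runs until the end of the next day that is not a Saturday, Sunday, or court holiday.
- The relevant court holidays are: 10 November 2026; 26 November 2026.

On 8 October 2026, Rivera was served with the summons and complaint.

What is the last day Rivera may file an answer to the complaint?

Counting 8 October 2026 as day 1, day 56 is December 2, 2026.
December 2, 2026 is a Wednesday and not a court holiday, so no extension applies.

December 2, 2026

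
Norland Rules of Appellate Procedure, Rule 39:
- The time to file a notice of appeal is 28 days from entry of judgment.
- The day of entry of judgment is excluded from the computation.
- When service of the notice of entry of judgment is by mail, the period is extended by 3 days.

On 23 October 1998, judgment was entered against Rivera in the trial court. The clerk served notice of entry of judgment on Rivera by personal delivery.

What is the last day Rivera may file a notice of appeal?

28 days after 23 October 1998 is November 20, 1998.
Service was not by mail, so no mail extension applies.

November 20, 1998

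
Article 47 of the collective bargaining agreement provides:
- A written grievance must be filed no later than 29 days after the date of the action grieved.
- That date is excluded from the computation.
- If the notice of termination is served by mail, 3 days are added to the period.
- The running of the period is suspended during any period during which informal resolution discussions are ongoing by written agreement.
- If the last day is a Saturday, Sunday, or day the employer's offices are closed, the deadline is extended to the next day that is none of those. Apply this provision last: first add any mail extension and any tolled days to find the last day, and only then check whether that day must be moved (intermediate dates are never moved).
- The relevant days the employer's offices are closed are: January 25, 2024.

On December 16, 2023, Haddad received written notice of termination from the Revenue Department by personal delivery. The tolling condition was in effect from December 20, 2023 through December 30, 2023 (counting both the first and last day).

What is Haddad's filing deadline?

29 days after December 16, 2023 is January 14, 2024.
Service was not by mail, so no mail extension applies.
From December 20, 2023 through December 30, 2023 inclusive is 11 days; tolling adds 11 days: January 14, 2024 + 11 days = January 25, 2024.
January 25, 2024 is a listed holiday. The next qualifying day is January 26, 2024.

January 26, 2024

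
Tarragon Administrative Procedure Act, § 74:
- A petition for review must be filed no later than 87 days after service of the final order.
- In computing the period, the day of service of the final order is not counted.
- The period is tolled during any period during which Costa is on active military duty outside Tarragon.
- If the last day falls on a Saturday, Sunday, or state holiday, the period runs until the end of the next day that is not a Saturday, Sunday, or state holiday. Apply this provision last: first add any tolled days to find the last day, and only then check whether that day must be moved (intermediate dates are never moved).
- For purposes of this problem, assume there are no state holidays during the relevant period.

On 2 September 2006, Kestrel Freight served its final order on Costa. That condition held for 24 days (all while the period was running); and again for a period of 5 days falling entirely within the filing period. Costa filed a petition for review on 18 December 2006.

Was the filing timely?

Yes

87 days after 2 September 2006 is November 28, 2006.
Tolling adds 24 days: November 28, 2006 + 24 days = December 22, 2006.
Tolling adds 5 days: December 22, 2006 + 5 days = December 27, 2006.
December 27, 2006 is a Wednesday and not a state holiday, so no extension applies.
The deadline is December 27, 2006; the filing on December 18, 2006 is on or before that date.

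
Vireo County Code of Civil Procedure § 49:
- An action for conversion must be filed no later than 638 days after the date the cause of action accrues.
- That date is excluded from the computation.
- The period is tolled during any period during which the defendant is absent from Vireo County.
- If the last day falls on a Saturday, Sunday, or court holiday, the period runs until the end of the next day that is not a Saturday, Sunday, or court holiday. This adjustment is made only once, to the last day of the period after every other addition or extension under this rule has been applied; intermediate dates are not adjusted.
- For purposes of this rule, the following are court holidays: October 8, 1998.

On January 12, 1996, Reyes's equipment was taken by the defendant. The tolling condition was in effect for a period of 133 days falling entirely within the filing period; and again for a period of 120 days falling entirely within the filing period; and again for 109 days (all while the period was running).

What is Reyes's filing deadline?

October 9, 1998

638 days after January 12, 1996 is October 11, 1997.
Tolling adds 133 days: October 11, 1997 + 133 days = February 21, 1998.
Tolling adds 120 days: February 21, 1998 + 120 days = June 21, 1998.
Tolling adds 109 days: June 21, 1998 + 109 days = October 8, 1998.
October 8, 1998 is a listed holiday. The next qualifying day is October 9, 1998.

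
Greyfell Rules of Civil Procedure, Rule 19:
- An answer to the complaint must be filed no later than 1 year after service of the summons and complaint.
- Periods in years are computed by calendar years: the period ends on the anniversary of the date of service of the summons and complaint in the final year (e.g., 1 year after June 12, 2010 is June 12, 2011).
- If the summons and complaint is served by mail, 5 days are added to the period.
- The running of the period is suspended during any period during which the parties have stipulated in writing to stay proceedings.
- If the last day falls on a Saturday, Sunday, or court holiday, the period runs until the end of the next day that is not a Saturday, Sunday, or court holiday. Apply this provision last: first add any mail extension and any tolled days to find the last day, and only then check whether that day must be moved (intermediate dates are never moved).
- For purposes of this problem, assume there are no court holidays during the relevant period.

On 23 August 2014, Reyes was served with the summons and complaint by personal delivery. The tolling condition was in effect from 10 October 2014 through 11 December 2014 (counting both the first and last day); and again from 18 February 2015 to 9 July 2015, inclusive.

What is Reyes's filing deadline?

March 15, 2016

1 year after 23 August 2014 is August 23, 2015.
Service was not by mail, so no mail extension applies.
From October 10, 2014 through December 11, 2014 inclusive is 63 days; tolling adds 63 days: August 23, 2015 + 63 days = October 25, 2015.
From February 18, 2015 through July 9, 2015 inclusive is 142 days; tolling adds 142 days: October 25, 2015 + 142 days = March 15, 2016.
March 15, 2016 is a Tuesday and not a court holiday, so no extension applies.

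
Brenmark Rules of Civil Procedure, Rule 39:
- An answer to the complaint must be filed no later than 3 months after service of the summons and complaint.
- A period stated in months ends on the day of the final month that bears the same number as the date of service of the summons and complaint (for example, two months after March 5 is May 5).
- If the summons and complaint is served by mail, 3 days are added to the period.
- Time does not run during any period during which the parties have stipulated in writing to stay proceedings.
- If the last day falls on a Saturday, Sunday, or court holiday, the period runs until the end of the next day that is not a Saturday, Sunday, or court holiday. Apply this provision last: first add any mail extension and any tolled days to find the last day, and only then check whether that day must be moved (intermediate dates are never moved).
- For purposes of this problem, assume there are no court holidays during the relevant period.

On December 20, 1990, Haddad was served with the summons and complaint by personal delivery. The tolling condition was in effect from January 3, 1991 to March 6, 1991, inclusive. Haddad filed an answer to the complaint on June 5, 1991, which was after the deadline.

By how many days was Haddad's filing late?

3 months after December 20, 1990 is March 20, 1991.
Service was not by mail, so no mail extension applies.
From January 3, 1991 through March 6, 1991 inclusive is 63 days; tolling adds 63 days: March 20, 1991 + 63 days = May 22, 1991.
May 22, 1991 is a Wednesday and not a court holiday, so no extension applies.
The deadline is May 22, 1991; from May 22, 1991 to June 5, 1991 is 14 days.

14 days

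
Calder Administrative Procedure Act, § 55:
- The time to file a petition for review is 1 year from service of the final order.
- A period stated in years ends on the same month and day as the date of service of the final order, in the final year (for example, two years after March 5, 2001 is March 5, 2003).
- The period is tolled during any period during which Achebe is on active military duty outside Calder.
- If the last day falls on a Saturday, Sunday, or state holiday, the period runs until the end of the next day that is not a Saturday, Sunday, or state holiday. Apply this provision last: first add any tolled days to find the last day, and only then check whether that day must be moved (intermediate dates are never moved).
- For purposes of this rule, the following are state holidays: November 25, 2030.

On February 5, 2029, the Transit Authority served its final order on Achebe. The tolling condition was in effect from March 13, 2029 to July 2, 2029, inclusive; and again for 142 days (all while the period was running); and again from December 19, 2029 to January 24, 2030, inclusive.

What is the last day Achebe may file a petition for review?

1 year after February 5, 2029 is February 5, 2030.
From March 13, 2029 through July 2, 2029 inclusive is 112 days; tolling adds 112 days: February 5, 2030 + 112 days = May 28, 2030.
Tolling adds 142 days: May 28, 2030 + 142 days = October 17, 2030.
From December 19, 2029 through January 24, 2030 inclusive is 37 days; tolling adds 37 days: October 17, 2030 + 37 days = November 23, 2030.
November 23, 2030 is Saturday; November 24, 2030 is Sunday; November 25, 2030 is a listed holiday. The next qualifying day is November 26, 2030.

November 26, 2030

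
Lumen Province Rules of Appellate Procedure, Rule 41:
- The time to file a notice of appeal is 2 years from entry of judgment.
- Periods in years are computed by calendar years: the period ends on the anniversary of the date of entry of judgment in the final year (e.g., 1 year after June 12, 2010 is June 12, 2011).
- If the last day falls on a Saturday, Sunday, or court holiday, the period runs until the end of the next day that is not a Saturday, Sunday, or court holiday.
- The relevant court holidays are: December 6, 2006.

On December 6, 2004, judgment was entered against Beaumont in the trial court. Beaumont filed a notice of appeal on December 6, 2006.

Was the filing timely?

2 years after December 6, 2004 is December 6, 2006.
December 6, 2006 is a listed holiday. The next qualifying day is December 7, 2006.
The deadline is December 7, 2006; the filing on December 6, 2006 is on or before that date.

Yes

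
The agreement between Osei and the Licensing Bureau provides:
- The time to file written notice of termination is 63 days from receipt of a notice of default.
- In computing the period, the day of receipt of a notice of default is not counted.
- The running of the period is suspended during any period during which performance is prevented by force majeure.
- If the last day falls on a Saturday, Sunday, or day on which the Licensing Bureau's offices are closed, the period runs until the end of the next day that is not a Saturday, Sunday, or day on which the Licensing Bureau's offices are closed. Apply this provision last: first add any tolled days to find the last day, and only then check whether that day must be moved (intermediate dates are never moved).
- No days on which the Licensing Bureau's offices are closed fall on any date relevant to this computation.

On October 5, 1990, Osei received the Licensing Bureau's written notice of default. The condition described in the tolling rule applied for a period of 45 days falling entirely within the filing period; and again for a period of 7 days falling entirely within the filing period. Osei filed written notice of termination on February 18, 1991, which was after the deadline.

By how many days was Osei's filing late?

21 days

63 days after October 5, 1990 is December 7, 1990.
Tolling adds 45 days: December 7, 1990 + 45 days = January 21, 1991.
Tolling adds 7 days: January 21, 1991 + 7 days = January 28, 1991.
January 28, 1991 is a Monday and not a day on which the Licensing Bureau's offices are closed, so no extension applies.
The deadline is January 28, 1991; from January 28, 1991 to February 18, 1991 is 21 days.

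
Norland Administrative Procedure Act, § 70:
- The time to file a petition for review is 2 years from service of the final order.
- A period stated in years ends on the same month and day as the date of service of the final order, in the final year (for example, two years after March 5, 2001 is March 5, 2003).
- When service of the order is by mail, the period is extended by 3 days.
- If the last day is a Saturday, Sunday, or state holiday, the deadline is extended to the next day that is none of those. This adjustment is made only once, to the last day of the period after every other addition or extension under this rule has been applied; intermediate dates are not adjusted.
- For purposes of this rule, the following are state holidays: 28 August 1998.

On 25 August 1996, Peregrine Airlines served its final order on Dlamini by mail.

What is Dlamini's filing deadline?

August 31, 1998

2 years after 25 August 1996 is August 25, 1998.
Service was by mail, adding 3 days: August 25, 1998 + 3 days = August 28, 1998.
August 28, 1998 is a listed holiday; August 29, 1998 is Saturday; August 30, 1998 is Sunday. The next qualifying day is August 31, 1998.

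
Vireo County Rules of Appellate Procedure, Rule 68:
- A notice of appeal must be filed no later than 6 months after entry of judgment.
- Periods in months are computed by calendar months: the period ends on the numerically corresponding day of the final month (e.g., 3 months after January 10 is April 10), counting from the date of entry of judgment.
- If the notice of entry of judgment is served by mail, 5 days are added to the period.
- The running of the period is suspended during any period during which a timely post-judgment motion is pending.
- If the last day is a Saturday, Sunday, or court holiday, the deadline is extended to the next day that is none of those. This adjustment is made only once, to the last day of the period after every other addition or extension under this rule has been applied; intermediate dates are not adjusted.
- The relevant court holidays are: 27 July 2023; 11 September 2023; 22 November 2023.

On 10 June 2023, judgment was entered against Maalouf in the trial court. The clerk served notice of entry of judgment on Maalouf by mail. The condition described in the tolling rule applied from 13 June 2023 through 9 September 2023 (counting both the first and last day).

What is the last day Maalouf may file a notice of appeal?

6 months after 10 June 2023 is December 10, 2023.
Service was by mail, adding 5 days: December 10, 2023 + 5 days = December 15, 2023.
From June 13, 2023 through September 9, 2023 inclusive is 89 days; tolling adds 89 days: December 15, 2023 + 89 days = March 13, 2024.
March 13, 2024 is a Wednesday and not a court holiday, so no extension applies.

March 13, 2024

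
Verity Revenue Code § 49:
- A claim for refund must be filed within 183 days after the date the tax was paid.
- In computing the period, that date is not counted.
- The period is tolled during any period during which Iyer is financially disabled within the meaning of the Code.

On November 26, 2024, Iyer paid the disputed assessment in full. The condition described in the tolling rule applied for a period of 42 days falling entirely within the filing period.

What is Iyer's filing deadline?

July 9, 2025

183 days after November 26, 2024 is May 28, 2025.
Tolling adds 42 days: May 28, 2025 + 42 days = July 9, 2025.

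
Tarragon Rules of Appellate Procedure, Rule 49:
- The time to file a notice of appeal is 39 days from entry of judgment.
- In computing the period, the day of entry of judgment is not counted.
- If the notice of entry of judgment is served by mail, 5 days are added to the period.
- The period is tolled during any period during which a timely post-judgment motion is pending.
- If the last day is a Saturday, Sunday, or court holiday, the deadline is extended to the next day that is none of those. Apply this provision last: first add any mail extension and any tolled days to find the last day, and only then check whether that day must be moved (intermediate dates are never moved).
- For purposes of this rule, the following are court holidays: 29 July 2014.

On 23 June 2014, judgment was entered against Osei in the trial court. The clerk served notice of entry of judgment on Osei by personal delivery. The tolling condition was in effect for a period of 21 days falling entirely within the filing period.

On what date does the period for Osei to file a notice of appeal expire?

39 days after 23 June 2014 is August 1, 2014.
Service was not by mail, so no mail extension applies.
Tolling adds 21 days: August 1, 2014 + 21 days = August 22, 2014.
August 22, 2014 is a Friday and not a court holiday, so no extension applies.

August 22, 2014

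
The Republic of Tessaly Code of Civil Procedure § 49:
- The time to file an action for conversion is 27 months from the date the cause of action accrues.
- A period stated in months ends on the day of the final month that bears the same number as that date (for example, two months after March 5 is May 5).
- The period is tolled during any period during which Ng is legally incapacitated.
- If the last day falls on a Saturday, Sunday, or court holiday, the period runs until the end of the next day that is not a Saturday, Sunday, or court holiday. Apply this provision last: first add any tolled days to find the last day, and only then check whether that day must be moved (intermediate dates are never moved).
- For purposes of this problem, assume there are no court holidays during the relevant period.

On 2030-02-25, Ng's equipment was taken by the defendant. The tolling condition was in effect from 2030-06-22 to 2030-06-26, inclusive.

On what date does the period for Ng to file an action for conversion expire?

27 months after 2030-02-25 is May 25, 2032.
From June 22, 2030 through June 26, 2030 inclusive is 5 days; tolling adds 5 days: May 25, 2032 + 5 days = May 30, 2032.
May 30, 2032 is Sunday. The next qualifying day is May 31, 2032.

May 31, 2032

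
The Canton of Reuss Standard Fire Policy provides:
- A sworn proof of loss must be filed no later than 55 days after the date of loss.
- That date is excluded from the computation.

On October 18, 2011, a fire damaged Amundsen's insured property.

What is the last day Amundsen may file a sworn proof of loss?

December 12, 2011

55 days after October 18, 2011 is December 12, 2011.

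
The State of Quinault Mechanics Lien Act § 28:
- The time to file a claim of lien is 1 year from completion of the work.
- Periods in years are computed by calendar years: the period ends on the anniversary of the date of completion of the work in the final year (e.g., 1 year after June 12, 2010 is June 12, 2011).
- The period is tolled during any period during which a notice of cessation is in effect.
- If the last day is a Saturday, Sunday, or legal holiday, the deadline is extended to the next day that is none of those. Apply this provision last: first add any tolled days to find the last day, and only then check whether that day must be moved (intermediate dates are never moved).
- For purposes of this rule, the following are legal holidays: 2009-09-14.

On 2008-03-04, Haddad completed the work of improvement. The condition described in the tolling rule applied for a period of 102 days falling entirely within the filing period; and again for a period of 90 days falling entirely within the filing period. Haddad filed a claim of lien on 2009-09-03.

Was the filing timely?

1 year after 2008-03-04 is March 4, 2009.
Tolling adds 102 days: March 4, 2009 + 102 days = June 14, 2009.
Tolling adds 90 days: June 14, 2009 + 90 days = September 12, 2009.
September 12, 2009 is Saturday; September 13, 2009 is Sunday; September 14, 2009 is a listed holiday. The next qualifying day is September 15, 2009.
The deadline is September 15, 2009; the filing on September 3, 2009 is on or before that date.

Yes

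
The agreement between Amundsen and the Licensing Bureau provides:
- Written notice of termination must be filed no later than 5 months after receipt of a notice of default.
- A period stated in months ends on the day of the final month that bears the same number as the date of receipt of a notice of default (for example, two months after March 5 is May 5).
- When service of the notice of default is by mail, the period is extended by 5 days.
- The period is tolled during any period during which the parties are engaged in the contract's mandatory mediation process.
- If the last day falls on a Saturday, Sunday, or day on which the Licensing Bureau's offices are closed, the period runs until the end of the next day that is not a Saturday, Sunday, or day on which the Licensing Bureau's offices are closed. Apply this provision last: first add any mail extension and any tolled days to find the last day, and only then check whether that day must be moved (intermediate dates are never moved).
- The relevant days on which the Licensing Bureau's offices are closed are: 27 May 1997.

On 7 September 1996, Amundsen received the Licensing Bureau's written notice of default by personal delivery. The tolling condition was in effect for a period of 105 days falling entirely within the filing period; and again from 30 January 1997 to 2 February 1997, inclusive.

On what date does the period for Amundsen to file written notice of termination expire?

5 months after 7 September 1996 is February 7, 1997.
Service was not by mail, so no mail extension applies.
Tolling adds 105 days: February 7, 1997 + 105 days = May 23, 1997.
From January 30, 1997 through February 2, 1997 inclusive is 4 days; tolling adds 4 days: May 23, 1997 + 4 days = May 27, 1997.
May 27, 1997 is a listed holiday. The next qualifying day is May 28, 1997.

May 28, 1997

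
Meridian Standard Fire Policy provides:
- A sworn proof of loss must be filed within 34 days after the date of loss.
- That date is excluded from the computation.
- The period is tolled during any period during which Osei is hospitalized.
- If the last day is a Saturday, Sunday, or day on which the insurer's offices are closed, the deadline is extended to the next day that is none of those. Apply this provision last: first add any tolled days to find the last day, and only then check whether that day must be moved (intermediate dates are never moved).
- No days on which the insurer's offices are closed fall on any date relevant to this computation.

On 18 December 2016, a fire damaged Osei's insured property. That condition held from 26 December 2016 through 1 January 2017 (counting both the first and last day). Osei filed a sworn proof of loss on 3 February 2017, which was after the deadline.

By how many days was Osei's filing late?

34 days after 18 December 2016 is January 21, 2017.
From December 26, 2016 through January 1, 2017 inclusive is 7 days; tolling adds 7 days: January 21, 2017 + 7 days = January 28, 2017.
January 28, 2017 is Saturday; January 29, 2017 is Sunday. The next qualifying day is January 30, 2017.
The deadline is January 30, 2017; from January 30, 2017 to February 3, 2017 is 4 days.

4 days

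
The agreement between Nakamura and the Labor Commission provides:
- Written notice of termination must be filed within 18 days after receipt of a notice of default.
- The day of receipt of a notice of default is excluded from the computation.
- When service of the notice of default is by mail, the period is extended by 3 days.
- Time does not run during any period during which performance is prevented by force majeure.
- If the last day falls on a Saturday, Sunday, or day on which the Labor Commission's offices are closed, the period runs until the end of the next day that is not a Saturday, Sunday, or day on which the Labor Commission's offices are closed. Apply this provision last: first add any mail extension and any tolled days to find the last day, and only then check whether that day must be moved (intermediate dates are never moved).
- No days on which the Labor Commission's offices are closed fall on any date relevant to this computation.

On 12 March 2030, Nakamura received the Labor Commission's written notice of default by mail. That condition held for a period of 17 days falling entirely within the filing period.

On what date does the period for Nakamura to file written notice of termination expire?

18 days after 12 March 2030 is March 30, 2030.
Service was by mail, adding 3 days: March 30, 2030 + 3 days = April 2, 2030.
Tolling adds 17 days: April 2, 2030 + 17 days = April 19, 2030.
April 19, 2030 is a Friday and not a day on which the Labor Commission's offices are closed, so no extension applies.

April 19, 2030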